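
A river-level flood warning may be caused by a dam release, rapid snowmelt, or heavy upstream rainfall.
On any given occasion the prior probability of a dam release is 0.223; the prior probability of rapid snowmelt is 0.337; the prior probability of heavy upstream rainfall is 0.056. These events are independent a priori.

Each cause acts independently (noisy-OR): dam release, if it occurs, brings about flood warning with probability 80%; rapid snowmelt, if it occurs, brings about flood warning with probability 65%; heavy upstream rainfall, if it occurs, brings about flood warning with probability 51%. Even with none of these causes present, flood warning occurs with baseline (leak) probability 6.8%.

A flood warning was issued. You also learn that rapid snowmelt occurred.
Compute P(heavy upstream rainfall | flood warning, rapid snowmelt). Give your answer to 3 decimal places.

Under noisy-OR, P(flood warning | causes) = 1 − (1−0.068)·∏(1−qᵢ) over the active causes.
P(flood warning | rapid snowmelt) = 0.6738×0.777×0.944 + 0.840162×0.777×0.056 + 0.93476×0.223×0.944 + 0.968032×0.223×0.056 = 0.494224 + 0.036557 + 0.196778 + 0.012089 = 0.739648
The heavy upstream rainfall-present share is 0.036557 + 0.012089 = 0.048646.
So P(heavy upstream rainfall | flood warning, rapid snowmelt) = 0.048646/0.739648 ≈ 0.066.

P(heavy upstream rainfall | flood warning, rapid snowmelt) ≈ 0.066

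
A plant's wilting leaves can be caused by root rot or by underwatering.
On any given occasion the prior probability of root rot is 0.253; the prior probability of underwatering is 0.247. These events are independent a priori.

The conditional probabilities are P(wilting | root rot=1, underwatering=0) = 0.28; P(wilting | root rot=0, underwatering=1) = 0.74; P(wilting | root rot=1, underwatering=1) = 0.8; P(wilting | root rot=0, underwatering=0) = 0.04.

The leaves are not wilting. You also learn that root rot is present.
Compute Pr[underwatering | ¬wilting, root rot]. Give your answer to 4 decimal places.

P(¬wilting | root rot) = 0.72·0.753 + 0.2·0.247 = 0.542160 + 0.049400 = 0.591560
Restricting to configurations with underwatering present: 0.2·0.247 = 0.049400.
Hence the posterior is 0.049400/0.591560 ≈ 0.0835.

Pr[underwatering | ¬wilting, root rot] ≈ 0.0835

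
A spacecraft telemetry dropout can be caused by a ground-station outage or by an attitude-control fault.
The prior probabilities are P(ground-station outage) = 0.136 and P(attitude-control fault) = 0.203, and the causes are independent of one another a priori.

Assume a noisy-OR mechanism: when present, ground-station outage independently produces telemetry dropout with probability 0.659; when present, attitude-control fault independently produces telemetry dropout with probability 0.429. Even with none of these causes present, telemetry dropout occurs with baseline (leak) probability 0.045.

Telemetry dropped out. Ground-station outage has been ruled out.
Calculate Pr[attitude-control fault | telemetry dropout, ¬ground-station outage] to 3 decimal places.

Under noisy-OR, P(telemetry dropout | causes) = 1 − (1−0.045)·∏(1−qᵢ) over the active causes.
P(telemetry dropout | ¬ground-station outage) = 0.045×0.797 + 0.454695×0.203 = 0.035865 + 0.092303 = 0.128168
The attitude-control fault-present share is 0.454695×0.203 = 0.092303.
Hence the posterior is 0.092303/0.128168 ≈ 0.720.

Pr[attitude-control fault | telemetry dropout, ¬ground-station outage] ≈ 0.720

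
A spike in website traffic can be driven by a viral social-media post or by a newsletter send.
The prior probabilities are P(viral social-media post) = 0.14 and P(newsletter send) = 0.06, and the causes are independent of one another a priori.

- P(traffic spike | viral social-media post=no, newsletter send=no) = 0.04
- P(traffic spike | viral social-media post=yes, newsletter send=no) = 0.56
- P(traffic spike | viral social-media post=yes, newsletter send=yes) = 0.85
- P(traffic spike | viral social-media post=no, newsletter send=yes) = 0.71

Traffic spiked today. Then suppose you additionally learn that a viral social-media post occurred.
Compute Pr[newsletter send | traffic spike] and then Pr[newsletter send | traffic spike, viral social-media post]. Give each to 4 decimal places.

Pr[newsletter send | traffic spike] ≈ 0.2922; Pr[newsletter send | traffic spike, viral social-media post] ≈ 0.0883

P(traffic spike) = 0.04·0.86·0.94 + 0.71·0.86·0.06 + 0.56·0.14·0.94 + 0.85·0.14·0.06 = 0.032336 + 0.036636 + 0.073696 + 0.007140 = 0.149808
Of this, 0.043776 comes from 0.036636 + 0.007140 (the newsletter send=true cases).
Hence the posterior is 0.043776/0.149808 ≈ 0.2922.

With the extra evidence:
Sum P(traffic spike|·) weighted by the priors over both values of newsletter send:
  P(traffic spike | viral social-media post) = 0.56·0.94 + 0.85·0.06
        = 0.526400 + 0.051000 = 0.577400
The terms with newsletter send present sum to 0.051000, so
  P(newsletter send | traffic spike, viral social-media post) = 0.051000 / 0.577400 ≈ 0.0883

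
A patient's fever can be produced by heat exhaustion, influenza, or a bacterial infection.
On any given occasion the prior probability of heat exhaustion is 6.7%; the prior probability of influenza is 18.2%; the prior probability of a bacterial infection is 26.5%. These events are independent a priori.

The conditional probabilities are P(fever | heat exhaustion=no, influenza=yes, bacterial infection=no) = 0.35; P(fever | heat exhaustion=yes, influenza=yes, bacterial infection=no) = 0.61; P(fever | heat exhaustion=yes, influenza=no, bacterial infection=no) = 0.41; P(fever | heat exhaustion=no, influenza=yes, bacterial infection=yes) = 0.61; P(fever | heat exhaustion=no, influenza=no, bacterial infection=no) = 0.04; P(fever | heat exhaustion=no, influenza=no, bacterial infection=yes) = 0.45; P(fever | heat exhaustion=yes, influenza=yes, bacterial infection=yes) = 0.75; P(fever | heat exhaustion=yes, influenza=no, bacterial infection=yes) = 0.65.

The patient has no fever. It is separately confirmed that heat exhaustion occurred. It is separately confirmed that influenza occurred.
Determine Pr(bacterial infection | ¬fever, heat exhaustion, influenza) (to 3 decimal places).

Pr(bacterial infection | ¬fever, heat exhaustion, influenza) ≈ 0.188

By total probability over both values of bacterial infection:
  P(¬fever | heat exhaustion, influenza) = 0.39×0.735 + 0.25×0.265
        = 0.286650 + 0.066250 = 0.352900
The terms with bacterial infection present sum to 0.066250, so
  P(bacterial infection | ¬fever, heat exhaustion, influenza) = 0.066250 / 0.352900 ≈ 0.188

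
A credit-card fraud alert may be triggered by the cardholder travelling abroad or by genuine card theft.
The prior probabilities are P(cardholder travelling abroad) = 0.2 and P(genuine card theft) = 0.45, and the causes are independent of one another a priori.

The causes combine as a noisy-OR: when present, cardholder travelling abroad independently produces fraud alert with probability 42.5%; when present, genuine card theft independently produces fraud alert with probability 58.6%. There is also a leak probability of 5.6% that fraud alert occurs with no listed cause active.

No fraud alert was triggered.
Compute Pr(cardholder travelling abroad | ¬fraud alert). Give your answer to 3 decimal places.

Pr(cardholder travelling abroad | ¬fraud alert) ≈ 0.126

Under noisy-OR, P(fraud alert | causes) = 1 − (1−0.056)·∏(1−qᵢ) over the active causes.
P(¬fraud alert) = 0.944*0.8*0.55 + 0.390816*0.8*0.45 + 0.5428*0.2*0.55 + 0.224719*0.2*0.45 = 0.415360 + 0.140694 + 0.059708 + 0.020225 = 0.635987
Of this, 0.079933 comes from 0.059708 + 0.020225 (the cardholder travelling abroad=true cases).
So P(cardholder travelling abroad | ¬fraud alert) = 0.079933/0.635987 ≈ 0.126.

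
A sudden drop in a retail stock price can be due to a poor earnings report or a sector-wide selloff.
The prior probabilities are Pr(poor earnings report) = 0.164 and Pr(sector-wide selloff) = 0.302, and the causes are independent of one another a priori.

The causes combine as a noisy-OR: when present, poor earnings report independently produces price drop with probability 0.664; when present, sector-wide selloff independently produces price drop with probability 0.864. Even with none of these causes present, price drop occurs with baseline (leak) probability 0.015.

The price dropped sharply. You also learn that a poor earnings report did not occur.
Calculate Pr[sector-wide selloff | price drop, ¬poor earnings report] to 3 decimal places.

Pr[sector-wide selloff | price drop, ¬poor earnings report] ≈ 0.962

Under noisy-OR, P(price drop | causes) = 1 − (1−0.015)·∏(1−qᵢ) over the active causes.
Enumerate both values of sector-wide selloff and weight by the priors:
  P(price drop | ¬poor earnings report) = 0.015·0.698 + 0.86604·0.302
        = 0.010470 + 0.261544 = 0.272014
Keeping only the sector-wide selloff-present terms gives 0.261544, so
  P(sector-wide selloff | price drop, ¬poor earnings report) = 0.261544 / 0.272014 ≈ 0.962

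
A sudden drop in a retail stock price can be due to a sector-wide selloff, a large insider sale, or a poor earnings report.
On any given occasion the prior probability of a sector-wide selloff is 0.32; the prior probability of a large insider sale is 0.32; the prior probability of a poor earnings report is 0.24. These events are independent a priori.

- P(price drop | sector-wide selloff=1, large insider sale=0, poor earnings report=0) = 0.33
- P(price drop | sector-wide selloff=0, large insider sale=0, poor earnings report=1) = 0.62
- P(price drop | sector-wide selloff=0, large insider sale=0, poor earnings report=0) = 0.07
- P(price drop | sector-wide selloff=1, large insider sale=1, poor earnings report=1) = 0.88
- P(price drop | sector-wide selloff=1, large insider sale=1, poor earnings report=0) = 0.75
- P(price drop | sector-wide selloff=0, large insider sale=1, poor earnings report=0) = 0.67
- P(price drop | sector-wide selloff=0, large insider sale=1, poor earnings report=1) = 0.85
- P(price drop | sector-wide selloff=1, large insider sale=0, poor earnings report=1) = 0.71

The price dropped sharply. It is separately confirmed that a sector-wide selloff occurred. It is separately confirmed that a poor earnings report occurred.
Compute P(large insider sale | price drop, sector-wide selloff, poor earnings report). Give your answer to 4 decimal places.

P(price drop | sector-wide selloff, poor earnings report) = 0.71×0.68 + 0.88×0.32 = 0.482800 + 0.281600 = 0.764400
The large insider sale-present share is 0.88×0.32 = 0.281600.
Hence the posterior is 0.281600/0.764400 ≈ 0.3684.

P(large insider sale | price drop, sector-wide selloff, poor earnings report) ≈ 0.3684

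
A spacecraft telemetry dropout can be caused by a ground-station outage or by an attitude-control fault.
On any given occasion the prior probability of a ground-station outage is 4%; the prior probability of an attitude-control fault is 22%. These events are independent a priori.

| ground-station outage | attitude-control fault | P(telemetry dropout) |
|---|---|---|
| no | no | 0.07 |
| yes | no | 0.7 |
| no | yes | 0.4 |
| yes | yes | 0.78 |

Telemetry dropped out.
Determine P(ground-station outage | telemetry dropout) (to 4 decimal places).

P(ground-station outage | telemetry dropout) ≈ 0.1733

P(telemetry dropout) = 0.07×0.96×0.78 + 0.4×0.96×0.22 + 0.7×0.04×0.78 + 0.78×0.04×0.22 = 0.052416 + 0.084480 + 0.021840 + 0.006864 = 0.165600
Restricting to configurations with ground-station outage present: 0.021840 + 0.006864 = 0.028704.
Hence the posterior is 0.028704/0.165600 ≈ 0.1733.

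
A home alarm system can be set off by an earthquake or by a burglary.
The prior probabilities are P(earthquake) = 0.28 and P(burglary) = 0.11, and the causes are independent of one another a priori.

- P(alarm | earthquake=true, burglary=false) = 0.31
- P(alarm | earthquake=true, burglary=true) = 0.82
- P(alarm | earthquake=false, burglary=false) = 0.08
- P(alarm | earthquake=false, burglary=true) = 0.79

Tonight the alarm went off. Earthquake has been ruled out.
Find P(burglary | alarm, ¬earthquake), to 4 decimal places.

P(burglary | alarm, ¬earthquake) ≈ 0.5497

Sum P(alarm|·) weighted by the priors over both values of burglary:
  P(alarm | ¬earthquake) = 0.08·0.89 + 0.79·0.11
        = 0.071200 + 0.086900 = 0.158100
Keeping only the burglary-present terms gives 0.086900, so
  P(burglary | alarm, ¬earthquake) = 0.086900 / 0.158100 ≈ 0.5497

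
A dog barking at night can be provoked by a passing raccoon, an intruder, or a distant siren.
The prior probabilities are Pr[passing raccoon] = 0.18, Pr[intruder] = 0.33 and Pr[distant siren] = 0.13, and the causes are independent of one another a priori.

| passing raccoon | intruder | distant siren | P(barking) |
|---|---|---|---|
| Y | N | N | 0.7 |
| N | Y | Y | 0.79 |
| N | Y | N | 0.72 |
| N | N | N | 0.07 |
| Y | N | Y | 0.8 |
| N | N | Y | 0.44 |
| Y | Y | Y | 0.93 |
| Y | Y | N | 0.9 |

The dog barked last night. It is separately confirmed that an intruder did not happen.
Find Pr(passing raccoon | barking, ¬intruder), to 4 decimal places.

P(barking | ¬intruder) = 0.07·0.82·0.87 + 0.44·0.82·0.13 + 0.7·0.18·0.87 + 0.8·0.18·0.13 = 0.049938 + 0.046904 + 0.109620 + 0.018720 = 0.225182
Of this, 0.128340 comes from 0.109620 + 0.018720 (the passing raccoon=true cases).
So P(passing raccoon | barking, ¬intruder) = 0.128340/0.225182 ≈ 0.5699.

Pr(passing raccoon | barking, ¬intruder) ≈ 0.5699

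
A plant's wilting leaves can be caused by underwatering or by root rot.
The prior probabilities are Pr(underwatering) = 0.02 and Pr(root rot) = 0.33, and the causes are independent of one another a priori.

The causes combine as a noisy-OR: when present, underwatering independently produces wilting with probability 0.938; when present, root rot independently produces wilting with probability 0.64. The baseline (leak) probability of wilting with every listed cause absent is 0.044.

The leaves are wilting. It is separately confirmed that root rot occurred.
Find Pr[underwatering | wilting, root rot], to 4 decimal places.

Pr[underwatering | wilting, root rot] ≈ 0.0296

Under noisy-OR, P(wilting | causes) = 1 − (1−0.044)·∏(1−qᵢ) over the active causes.
Sum P(wilting|·) weighted by the priors over both values of underwatering:
  P(wilting | root rot) = 0.65584*0.98 + 0.978662*0.02
        = 0.642723 + 0.019573 = 0.662296
Keeping only the underwatering-present terms gives 0.019573, so
  P(underwatering | wilting, root rot) = 0.019573 / 0.662296 ≈ 0.0296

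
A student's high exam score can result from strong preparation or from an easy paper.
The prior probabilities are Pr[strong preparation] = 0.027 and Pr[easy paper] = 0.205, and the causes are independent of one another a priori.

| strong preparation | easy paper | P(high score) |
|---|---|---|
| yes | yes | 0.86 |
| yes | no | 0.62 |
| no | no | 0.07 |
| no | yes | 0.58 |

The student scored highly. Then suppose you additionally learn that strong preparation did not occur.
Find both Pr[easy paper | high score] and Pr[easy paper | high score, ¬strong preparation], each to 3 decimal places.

For the numerator, keep only easy paper=true terms: 0.115690 + 0.004760 = 0.120450
The normalizing constant is 0.07·0.973·0.795 + 0.58·0.973·0.205 + 0.62·0.027·0.795 + 0.86·0.027·0.205 = 0.187905
P(easy paper | high score) = 0.120450/0.187905 ≈ 0.641

Now also conditioning on strong preparation≠true:
For the numerator, keep only easy paper=true terms: 0.58*0.205 = 0.118900
Normalizer over all consistent configurations: 0.07*0.795 + 0.58*0.205 = 0.174550
P(easy paper | high score, ¬strong preparation) = 0.118900/0.174550 ≈ 0.681
Ruling out strong preparation raises the posterior on easy paper — the flip side of explaining away.

Pr[easy paper | high score] ≈ 0.641; Pr[easy paper | high score, ¬strong preparation] ≈ 0.681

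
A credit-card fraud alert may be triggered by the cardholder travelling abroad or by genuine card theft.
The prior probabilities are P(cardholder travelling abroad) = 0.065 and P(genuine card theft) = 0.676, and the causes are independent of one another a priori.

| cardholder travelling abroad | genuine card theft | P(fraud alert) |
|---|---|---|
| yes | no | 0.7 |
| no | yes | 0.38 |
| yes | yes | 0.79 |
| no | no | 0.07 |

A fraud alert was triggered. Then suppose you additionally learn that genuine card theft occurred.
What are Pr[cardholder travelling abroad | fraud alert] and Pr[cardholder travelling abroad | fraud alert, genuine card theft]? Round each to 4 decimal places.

Weight on cardholder travelling abroad=true, given the evidence: 0.014742 + 0.034713 = 0.049455
Denominator P(fraud alert): 0.07*0.935*0.324 + 0.38*0.935*0.676 + 0.7*0.065*0.324 + 0.79*0.065*0.676 = 0.310844
Posterior = 0.049455 / 0.310844 ≈ 0.1591

With the extra evidence:
P(fraud alert | genuine card theft) = 0.38×0.935 + 0.79×0.065 = 0.355300 + 0.051350 = 0.406650
The cardholder travelling abroad-present share is 0.79×0.065 = 0.051350.
So P(cardholder travelling abroad | fraud alert, genuine card theft) = 0.051350/0.406650 ≈ 0.1263.

Pr[cardholder travelling abroad | fraud alert] ≈ 0.1591; Pr[cardholder travelling abroad | fraud alert, genuine card theft] ≈ 0.1263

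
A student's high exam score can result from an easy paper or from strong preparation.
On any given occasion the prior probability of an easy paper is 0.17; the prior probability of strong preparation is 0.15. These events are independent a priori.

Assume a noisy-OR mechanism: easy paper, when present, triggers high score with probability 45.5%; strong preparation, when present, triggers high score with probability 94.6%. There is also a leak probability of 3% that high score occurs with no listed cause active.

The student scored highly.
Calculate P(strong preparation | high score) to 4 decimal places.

P(strong preparation | high score) ≈ 0.6152

Under noisy-OR, P(high score | causes) = 1 − (1−0.03)·∏(1−qᵢ) over the active causes.
Numerator (weight on configurations with strong preparation): 0.117979 + 0.024772 = 0.142751
Normalizer over all consistent configurations: 0.03*0.83*0.85 + 0.94762*0.83*0.15 + 0.47135*0.17*0.85 + 0.971453*0.17*0.15 = 0.232026
P(strong preparation | high score) = 0.142751/0.232026 ≈ 0.6152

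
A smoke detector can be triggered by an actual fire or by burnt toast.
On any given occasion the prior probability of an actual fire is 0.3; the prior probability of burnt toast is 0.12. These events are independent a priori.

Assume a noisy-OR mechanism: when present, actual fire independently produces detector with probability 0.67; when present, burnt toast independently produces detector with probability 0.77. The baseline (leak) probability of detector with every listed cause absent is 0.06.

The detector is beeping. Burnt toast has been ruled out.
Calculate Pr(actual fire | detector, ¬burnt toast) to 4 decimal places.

Pr(actual fire | detector, ¬burnt toast) ≈ 0.8313

Under noisy-OR, P(detector | causes) = 1 − (1−0.06)·∏(1−qᵢ) over the active causes.
By total probability over both values of actual fire:
  P(detector | ¬burnt toast) = 0.06×0.7 + 0.6898×0.3
        = 0.042000 + 0.206940 = 0.248940
Keeping only the actual fire-present terms gives 0.206940, so
  P(actual fire | detector, ¬burnt toast) = 0.206940 / 0.248940 ≈ 0.8313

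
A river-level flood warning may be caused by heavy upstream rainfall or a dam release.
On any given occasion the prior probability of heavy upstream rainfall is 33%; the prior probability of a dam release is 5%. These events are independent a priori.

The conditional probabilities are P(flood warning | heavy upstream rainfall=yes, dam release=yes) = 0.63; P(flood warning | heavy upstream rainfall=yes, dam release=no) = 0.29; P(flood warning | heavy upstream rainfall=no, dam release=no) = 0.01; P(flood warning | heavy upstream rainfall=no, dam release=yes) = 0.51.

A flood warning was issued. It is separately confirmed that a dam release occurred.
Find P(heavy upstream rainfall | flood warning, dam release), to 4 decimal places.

P(heavy upstream rainfall | flood warning, dam release) ≈ 0.3783

Weight on heavy upstream rainfall=true, given the evidence: 0.63*0.33 = 0.207900
The normalizing constant is 0.51*0.67 + 0.63*0.33 = 0.549600
Posterior = 0.207900 / 0.549600 ≈ 0.3783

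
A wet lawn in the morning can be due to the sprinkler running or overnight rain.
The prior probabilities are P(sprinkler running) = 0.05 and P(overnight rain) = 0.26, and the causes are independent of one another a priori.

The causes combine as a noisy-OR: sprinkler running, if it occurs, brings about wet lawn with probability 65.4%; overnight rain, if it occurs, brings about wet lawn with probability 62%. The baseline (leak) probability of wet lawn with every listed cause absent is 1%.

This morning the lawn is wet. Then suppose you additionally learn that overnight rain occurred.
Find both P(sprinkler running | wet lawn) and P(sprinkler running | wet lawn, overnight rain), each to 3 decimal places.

Under noisy-OR, P(wet lawn | causes) = 1 − (1−0.01)·∏(1−qᵢ) over the active causes.
Numerator (weight on configurations with sprinkler running): 0.024326 + 0.011308 = 0.035634
Denominator P(wet lawn): 0.01*0.95*0.74 + 0.6238*0.95*0.26 + 0.65746*0.05*0.74 + 0.869835*0.05*0.26 = 0.196743
Posterior = 0.035634 / 0.196743 ≈ 0.181

With the extra evidence:
Weight on sprinkler running=true, given the evidence: 0.869835*0.05 = 0.043492
The normalizing constant is 0.6238*0.95 + 0.869835*0.05 = 0.636102
Posterior = 0.043492 / 0.636102 ≈ 0.068
This is intercausal reasoning (explaining away): once overnight rain accounts for the wet lawn, sprinkler running becomes less likely.

P(sprinkler running | wet lawn) ≈ 0.181; P(sprinkler running | wet lawn, overnight rain) ≈ 0.068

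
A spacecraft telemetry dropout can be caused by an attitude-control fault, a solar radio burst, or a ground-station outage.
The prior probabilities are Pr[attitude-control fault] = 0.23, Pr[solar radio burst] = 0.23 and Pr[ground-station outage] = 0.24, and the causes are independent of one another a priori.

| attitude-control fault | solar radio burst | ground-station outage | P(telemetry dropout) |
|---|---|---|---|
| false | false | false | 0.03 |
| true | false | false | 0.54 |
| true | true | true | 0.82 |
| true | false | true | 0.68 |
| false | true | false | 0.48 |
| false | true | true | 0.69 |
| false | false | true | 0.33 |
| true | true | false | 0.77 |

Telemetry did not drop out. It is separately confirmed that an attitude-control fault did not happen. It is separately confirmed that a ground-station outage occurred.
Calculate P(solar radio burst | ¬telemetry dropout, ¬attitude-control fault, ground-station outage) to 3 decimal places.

P(solar radio burst | ¬telemetry dropout, ¬attitude-control fault, ground-station outage) ≈ 0.121

Numerator (weight on configurations with solar radio burst): 0.31×0.23 = 0.071300
Normalizer over all consistent configurations: 0.67×0.77 + 0.31×0.23 = 0.587200
Posterior = 0.071300 / 0.587200 ≈ 0.121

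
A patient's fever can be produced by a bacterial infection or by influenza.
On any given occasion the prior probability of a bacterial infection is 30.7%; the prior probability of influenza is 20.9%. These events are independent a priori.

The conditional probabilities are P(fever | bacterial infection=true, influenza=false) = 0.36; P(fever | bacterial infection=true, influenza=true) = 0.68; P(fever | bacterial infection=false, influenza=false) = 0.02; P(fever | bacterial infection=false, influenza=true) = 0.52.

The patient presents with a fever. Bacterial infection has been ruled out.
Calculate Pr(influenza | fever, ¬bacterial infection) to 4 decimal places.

P(fever | ¬bacterial infection) = 0.02×0.791 + 0.52×0.209 = 0.015820 + 0.108680 = 0.124500
The influenza-present share is 0.52×0.209 = 0.108680.
P(influenza | fever, ¬bacterial infection) = 0.108680 / 0.124500 ≈ 0.8729

Pr(influenza | fever, ¬bacterial infection) ≈ 0.8729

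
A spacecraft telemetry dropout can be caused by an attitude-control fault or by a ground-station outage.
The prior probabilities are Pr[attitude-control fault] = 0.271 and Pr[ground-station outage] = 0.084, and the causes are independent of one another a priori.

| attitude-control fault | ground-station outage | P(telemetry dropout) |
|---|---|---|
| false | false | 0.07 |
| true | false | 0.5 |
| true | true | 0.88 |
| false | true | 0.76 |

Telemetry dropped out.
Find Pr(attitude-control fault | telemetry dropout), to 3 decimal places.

Pr(attitude-control fault | telemetry dropout) ≈ 0.607

P(telemetry dropout) = 0.07*0.729*0.916 + 0.76*0.729*0.084 + 0.5*0.271*0.916 + 0.88*0.271*0.084 = 0.046743 + 0.046539 + 0.124118 + 0.020032 = 0.237432
Of this, 0.144150 comes from 0.124118 + 0.020032 (the attitude-control fault=true cases).
So P(attitude-control fault | telemetry dropout) = 0.144150/0.237432 ≈ 0.607.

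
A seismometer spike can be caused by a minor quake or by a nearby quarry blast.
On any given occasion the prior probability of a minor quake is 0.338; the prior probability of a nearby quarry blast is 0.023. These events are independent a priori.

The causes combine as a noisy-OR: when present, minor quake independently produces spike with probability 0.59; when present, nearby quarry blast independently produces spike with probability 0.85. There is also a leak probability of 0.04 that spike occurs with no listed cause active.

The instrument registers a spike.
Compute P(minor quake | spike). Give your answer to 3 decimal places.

P(minor quake | spike) ≈ 0.842

Under noisy-OR, P(spike | causes) = 1 − (1−0.04)·∏(1−qᵢ) over the active causes.
For the numerator, keep only minor quake=true terms: 0.200249 + 0.007315 = 0.207564
Denominator P(spike): 0.04*0.662*0.977 + 0.856*0.662*0.023 + 0.6064*0.338*0.977 + 0.94096*0.338*0.023 = 0.246468
Posterior = 0.207564 / 0.246468 ≈ 0.842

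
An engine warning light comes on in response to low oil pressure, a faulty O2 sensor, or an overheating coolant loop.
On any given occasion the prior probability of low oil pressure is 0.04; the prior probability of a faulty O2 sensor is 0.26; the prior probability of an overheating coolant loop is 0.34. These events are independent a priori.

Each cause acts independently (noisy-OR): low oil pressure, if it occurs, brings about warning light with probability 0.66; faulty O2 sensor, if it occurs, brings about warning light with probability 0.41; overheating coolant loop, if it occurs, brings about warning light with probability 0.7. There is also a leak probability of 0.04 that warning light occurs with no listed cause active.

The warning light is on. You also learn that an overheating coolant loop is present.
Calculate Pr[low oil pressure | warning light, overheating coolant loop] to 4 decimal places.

Under noisy-OR, P(warning light | causes) = 1 − (1−0.04)·∏(1−qᵢ) over the active causes.
P(warning light | overheating coolant loop) = 0.712×0.96×0.74 + 0.83008×0.96×0.26 + 0.90208×0.04×0.74 + 0.942227×0.04×0.26 = 0.505805 + 0.207188 + 0.026702 + 0.009799 = 0.749494
Of this, 0.036501 comes from 0.026702 + 0.009799 (the low oil pressure=true cases).
P(low oil pressure | warning light, overheating coolant loop) = 0.036501 / 0.749494 ≈ 0.0487

Pr[low oil pressure | warning light, overheating coolant loop] ≈ 0.0487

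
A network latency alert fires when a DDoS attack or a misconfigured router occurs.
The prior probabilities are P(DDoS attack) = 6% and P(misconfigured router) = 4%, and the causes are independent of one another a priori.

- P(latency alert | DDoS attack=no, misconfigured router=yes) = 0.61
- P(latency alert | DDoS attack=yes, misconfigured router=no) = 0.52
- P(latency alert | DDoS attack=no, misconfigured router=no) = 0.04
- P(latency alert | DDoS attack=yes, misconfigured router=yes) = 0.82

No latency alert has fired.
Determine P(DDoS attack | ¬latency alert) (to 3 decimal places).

P(¬latency alert) = 0.96*0.94*0.96 + 0.39*0.94*0.04 + 0.48*0.06*0.96 + 0.18*0.06*0.04 = 0.866304 + 0.014664 + 0.027648 + 0.000432 = 0.909048
The DDoS attack-present share is 0.027648 + 0.000432 = 0.028080.
P(DDoS attack | ¬latency alert) = 0.028080 / 0.909048 ≈ 0.031

P(DDoS attack | ¬latency alert) ≈ 0.031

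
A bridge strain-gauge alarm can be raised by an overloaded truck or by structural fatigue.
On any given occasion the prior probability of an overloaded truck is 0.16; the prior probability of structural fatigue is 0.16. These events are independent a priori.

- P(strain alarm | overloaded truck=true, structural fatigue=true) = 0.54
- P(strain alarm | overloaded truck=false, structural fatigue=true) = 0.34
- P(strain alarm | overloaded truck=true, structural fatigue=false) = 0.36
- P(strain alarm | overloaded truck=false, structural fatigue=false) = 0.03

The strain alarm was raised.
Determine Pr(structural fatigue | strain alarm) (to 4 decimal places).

P(strain alarm) = 0.03×0.84×0.84 + 0.34×0.84×0.16 + 0.36×0.16×0.84 + 0.54×0.16×0.16 = 0.021168 + 0.045696 + 0.048384 + 0.013824 = 0.129072
Restricting to configurations with structural fatigue present: 0.045696 + 0.013824 = 0.059520.
Hence the posterior is 0.059520/0.129072 ≈ 0.4611.

Pr(structural fatigue | strain alarm) ≈ 0.4611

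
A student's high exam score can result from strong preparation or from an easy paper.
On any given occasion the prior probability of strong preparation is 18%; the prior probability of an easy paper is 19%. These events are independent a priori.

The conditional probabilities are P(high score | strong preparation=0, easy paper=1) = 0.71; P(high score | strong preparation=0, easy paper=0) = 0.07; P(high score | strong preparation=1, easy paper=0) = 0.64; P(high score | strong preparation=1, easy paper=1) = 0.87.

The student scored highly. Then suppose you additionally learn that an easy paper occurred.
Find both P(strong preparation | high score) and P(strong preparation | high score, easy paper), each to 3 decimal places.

P(strong preparation | high score) ≈ 0.439; P(strong preparation | high score, easy paper) ≈ 0.212

Weight on strong preparation=true, given the evidence: 0.093312 + 0.029754 = 0.123066
Denominator P(high score): 0.07×0.82×0.81 + 0.71×0.82×0.19 + 0.64×0.18×0.81 + 0.87×0.18×0.19 = 0.280178
P(strong preparation | high score) = 0.123066/0.280178 ≈ 0.439

Now condition on the additional information:
Numerator (weight on configurations with strong preparation): 0.87*0.18 = 0.156600
The normalizing constant is 0.71*0.82 + 0.87*0.18 = 0.738800
Posterior = 0.156600 / 0.738800 ≈ 0.212
— easy paper explains away the evidence for strong preparation.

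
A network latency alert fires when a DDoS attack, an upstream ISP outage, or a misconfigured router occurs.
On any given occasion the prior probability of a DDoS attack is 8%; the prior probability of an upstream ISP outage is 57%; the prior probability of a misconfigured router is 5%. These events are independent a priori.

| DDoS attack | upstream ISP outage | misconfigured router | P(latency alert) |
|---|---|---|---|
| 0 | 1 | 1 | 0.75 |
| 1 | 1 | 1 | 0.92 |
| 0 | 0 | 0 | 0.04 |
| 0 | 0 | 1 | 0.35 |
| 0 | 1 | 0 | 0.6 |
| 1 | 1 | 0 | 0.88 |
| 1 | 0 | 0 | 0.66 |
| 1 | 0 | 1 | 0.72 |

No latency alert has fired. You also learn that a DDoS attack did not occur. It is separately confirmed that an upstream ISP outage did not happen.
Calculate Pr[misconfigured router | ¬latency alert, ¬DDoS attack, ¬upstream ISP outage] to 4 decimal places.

P(¬latency alert | ¬DDoS attack, ¬upstream ISP outage) = 0.96×0.95 + 0.65×0.05 = 0.912000 + 0.032500 = 0.944500
Of this, 0.032500 comes from 0.65×0.05 (the misconfigured router=true cases).
Hence the posterior is 0.032500/0.944500 ≈ 0.0344.

Pr[misconfigured router | ¬latency alert, ¬DDoS attack, ¬upstream ISP outage] ≈ 0.0344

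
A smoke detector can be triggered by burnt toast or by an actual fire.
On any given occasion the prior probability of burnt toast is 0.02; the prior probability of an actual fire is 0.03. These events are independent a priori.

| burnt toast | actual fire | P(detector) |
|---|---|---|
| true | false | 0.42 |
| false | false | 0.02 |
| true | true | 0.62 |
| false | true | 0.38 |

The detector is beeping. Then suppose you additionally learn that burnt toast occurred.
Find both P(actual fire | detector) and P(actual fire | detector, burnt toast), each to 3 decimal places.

Enumerate the 4 (burnt toast, actual fire) configurations and weight by the priors:
  P(detector) = 0.02·0.98·0.97 + 0.38·0.98·0.03 + 0.42·0.02·0.97 + 0.62·0.02·0.03
        = 0.019012 + 0.011172 + 0.008148 + 0.000372 = 0.038704
The terms with actual fire present sum to 0.011544, so
  P(actual fire | detector) = 0.011544 / 0.038704 ≈ 0.298

With the extra evidence:
For the numerator, keep only actual fire=true terms: 0.62×0.03 = 0.018600
Normalizer over all consistent configurations: 0.42×0.97 + 0.62×0.03 = 0.426000
Posterior = 0.018600 / 0.426000 ≈ 0.044
Conditioning on burnt toast lowers the posterior on actual fire: the classic explaining-away effect in a common-effect structure.

P(actual fire | detector) ≈ 0.298; P(actual fire | detector, burnt toast) ≈ 0.044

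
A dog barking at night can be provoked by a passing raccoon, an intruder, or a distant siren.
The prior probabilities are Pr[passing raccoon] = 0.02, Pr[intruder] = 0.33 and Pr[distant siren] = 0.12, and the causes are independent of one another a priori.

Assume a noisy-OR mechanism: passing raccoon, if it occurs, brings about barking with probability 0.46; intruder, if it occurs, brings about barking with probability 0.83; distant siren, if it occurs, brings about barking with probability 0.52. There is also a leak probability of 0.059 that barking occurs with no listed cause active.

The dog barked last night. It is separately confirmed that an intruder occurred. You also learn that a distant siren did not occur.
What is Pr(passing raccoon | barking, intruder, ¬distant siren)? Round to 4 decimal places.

Under noisy-OR, P(barking | causes) = 1 − (1−0.059)·∏(1−qᵢ) over the active causes.
By total probability over both values of passing raccoon:
  P(barking | intruder, ¬distant siren) = 0.84003×0.98 + 0.913616×0.02
        = 0.823229 + 0.018272 = 0.841501
Configurations with passing raccoon contribute 0.018272, so
  P(passing raccoon | barking, intruder, ¬distant siren) = 0.018272 / 0.841501 ≈ 0.0217

Pr(passing raccoon | barking, intruder, ¬distant siren) ≈ 0.0217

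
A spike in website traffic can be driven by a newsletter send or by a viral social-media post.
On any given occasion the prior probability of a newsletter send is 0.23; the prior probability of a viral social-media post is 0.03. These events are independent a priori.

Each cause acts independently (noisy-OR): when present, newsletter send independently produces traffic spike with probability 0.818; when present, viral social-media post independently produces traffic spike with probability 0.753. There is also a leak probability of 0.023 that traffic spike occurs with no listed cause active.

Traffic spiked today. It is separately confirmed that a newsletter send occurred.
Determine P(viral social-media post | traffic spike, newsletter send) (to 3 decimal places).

P(viral social-media post | traffic spike, newsletter send) ≈ 0.035

Under noisy-OR, P(traffic spike | causes) = 1 − (1−0.023)·∏(1−qᵢ) over the active causes.
P(traffic spike | newsletter send) = 0.822186*0.97 + 0.95608*0.03 = 0.797520 + 0.028682 = 0.826202
Of this, 0.028682 comes from 0.95608*0.03 (the viral social-media post=true cases).
So P(viral social-media post | traffic spike, newsletter send) = 0.028682/0.826202 ≈ 0.035.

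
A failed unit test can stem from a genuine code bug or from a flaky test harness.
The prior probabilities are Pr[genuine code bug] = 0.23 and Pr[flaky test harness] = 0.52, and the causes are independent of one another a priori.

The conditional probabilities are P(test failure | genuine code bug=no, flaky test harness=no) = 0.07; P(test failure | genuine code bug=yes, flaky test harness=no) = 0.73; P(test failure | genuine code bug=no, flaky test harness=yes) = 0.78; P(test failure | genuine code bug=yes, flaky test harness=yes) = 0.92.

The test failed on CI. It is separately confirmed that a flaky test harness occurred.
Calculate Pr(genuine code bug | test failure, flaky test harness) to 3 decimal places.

Pr(genuine code bug | test failure, flaky test harness) ≈ 0.261

Numerator (weight on configurations with genuine code bug): 0.92×0.23 = 0.211600
Normalizer over all consistent configurations: 0.78×0.77 + 0.92×0.23 = 0.812200
P(genuine code bug | test failure, flaky test harness) = 0.211600/0.812200 ≈ 0.261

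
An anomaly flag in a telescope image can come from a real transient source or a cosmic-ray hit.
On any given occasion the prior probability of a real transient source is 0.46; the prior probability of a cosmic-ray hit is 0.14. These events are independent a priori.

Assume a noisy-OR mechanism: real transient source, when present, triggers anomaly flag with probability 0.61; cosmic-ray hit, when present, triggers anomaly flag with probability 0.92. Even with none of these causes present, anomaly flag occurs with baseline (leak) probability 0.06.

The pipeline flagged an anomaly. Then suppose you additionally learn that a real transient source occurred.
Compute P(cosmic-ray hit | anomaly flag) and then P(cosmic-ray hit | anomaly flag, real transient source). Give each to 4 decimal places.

P(cosmic-ray hit | anomaly flag) ≈ 0.3223; P(cosmic-ray hit | anomaly flag, real transient source) ≈ 0.1997

Under noisy-OR, P(anomaly flag | causes) = 1 − (1−0.06)·∏(1−qᵢ) over the active causes.
Enumerate the 4 (real transient source, cosmic-ray hit) configurations and weight by the priors:
  P(anomaly flag) = 0.06×0.54×0.86 + 0.9248×0.54×0.14 + 0.6334×0.46×0.86 + 0.970672×0.46×0.14
        = 0.027864 + 0.069915 + 0.250573 + 0.062511 = 0.410863
Keeping only the cosmic-ray hit-present terms gives 0.132426, so
  P(cosmic-ray hit | anomaly flag) = 0.132426 / 0.410863 ≈ 0.3223

With the extra evidence:
Weight on cosmic-ray hit=true, given the evidence: 0.970672*0.14 = 0.135894
The normalizing constant is 0.6334*0.86 + 0.970672*0.14 = 0.680618
P(cosmic-ray hit | anomaly flag, real transient source) = 0.135894/0.680618 ≈ 0.1997
The drop from 0.3223 to 0.1997 is the explaining-away (discounting) effect.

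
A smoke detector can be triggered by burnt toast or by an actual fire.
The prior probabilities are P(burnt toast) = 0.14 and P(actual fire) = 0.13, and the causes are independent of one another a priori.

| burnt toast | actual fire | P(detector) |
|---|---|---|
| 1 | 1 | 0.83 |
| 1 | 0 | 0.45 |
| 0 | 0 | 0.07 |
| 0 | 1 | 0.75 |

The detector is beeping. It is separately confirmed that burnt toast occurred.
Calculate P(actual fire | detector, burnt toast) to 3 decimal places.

By total probability over both values of actual fire:
  P(detector | burnt toast) = 0.45·0.87 + 0.83·0.13
        = 0.391500 + 0.107900 = 0.499400
Configurations with actual fire contribute 0.107900, so
  P(actual fire | detector, burnt toast) = 0.107900 / 0.499400 ≈ 0.216

P(actual fire | detector, burnt toast) ≈ 0.216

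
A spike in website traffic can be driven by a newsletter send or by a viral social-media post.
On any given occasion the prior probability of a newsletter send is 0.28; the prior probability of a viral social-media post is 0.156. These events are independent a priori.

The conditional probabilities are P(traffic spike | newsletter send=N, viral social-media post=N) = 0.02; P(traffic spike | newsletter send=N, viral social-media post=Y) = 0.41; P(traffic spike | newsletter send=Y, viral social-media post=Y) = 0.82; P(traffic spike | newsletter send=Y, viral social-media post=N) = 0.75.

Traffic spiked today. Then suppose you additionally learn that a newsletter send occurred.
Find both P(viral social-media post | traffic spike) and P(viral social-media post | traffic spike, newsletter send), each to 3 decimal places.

P(traffic spike) = 0.02·0.72·0.844 + 0.41·0.72·0.156 + 0.75·0.28·0.844 + 0.82·0.28·0.156 = 0.012154 + 0.046051 + 0.177240 + 0.035818 = 0.271263
The viral social-media post-present share is 0.046051 + 0.035818 = 0.081869.
Hence the posterior is 0.081869/0.271263 ≈ 0.302.

Now also conditioning on newsletter send=true:
Weight on viral social-media post=true, given the evidence: 0.82·0.156 = 0.127920
Denominator P(traffic spike | newsletter send): 0.75·0.844 + 0.82·0.156 = 0.760920
Posterior = 0.127920 / 0.760920 ≈ 0.168
This is intercausal reasoning (explaining away): once newsletter send accounts for the traffic spike, viral social-media post becomes less likely.

P(viral social-media post | traffic spike) ≈ 0.302; P(viral social-media post | traffic spike, newsletter send) ≈ 0.168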